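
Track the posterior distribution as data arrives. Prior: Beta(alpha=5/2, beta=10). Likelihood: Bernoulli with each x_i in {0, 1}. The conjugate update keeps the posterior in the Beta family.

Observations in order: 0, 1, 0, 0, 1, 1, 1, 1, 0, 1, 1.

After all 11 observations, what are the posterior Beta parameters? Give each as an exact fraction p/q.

obs 1: x=0 → posterior Beta(5/2, 11)
obs 2: x=1 → posterior Beta(7/2, 11)
obs 3: x=0 → posterior Beta(7/2, 12)
obs 4: x=0 → posterior Beta(7/2, 13)
obs 5: x=1 → posterior Beta(9/2, 13)
obs 6: x=1 → posterior Beta(11/2, 13)
obs 7: x=1 → posterior Beta(13/2, 13)
obs 8: x=1 → posterior Beta(15/2, 13)
obs 9: x=0 → posterior Beta(15/2, 14)
obs 10: x=1 → posterior Beta(17/2, 14)
obs 11: x=1 → posterior Beta(19/2, 14)

alpha=19/2, beta=14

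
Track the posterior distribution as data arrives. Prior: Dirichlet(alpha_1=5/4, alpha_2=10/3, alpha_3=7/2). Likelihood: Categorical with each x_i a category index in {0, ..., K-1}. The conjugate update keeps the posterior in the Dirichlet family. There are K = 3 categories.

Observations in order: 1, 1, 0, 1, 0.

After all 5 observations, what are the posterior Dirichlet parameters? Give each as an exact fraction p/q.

alpha_1=13/4, alpha_2=19/3, alpha_3=7/2

obs 1: x=1 → posterior Dirichlet(5/4, 13/3, 7/2)
obs 2: x=1 → posterior Dirichlet(5/4, 16/3, 7/2)
obs 3: x=0 → posterior Dirichlet(9/4, 16/3, 7/2)
obs 4: x=1 → posterior Dirichlet(9/4, 19/3, 7/2)
obs 5: x=0 → posterior Dirichlet(13/4, 19/3, 7/2)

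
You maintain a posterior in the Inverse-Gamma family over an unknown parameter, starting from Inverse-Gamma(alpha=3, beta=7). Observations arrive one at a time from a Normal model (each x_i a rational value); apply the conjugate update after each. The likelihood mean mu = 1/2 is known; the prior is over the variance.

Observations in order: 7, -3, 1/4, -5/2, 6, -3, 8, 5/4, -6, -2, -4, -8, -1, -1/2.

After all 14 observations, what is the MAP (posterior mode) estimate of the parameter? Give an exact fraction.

2569/176

obs 1: x=7 → posterior Inverse-Gamma(7/2, 225/8)
obs 2: x=-3 → posterior Inverse-Gamma(4, 137/4)
obs 3: x=1/4 → posterior Inverse-Gamma(9/2, 1097/32)
obs 4: x=-5/2 → posterior Inverse-Gamma(5, 1241/32)
obs 5: x=6 → posterior Inverse-Gamma(11/2, 1725/32)
obs 6: x=-3 → posterior Inverse-Gamma(6, 1921/32)
obs 7: x=8 → posterior Inverse-Gamma(13/2, 2821/32)
obs 8: x=5/4 → posterior Inverse-Gamma(7, 1415/16)
obs 9: x=-6 → posterior Inverse-Gamma(15/2, 1753/16)
obs 10: x=-2 → posterior Inverse-Gamma(8, 1803/16)
obs 11: x=-4 → posterior Inverse-Gamma(17/2, 1965/16)
obs 12: x=-8 → posterior Inverse-Gamma(9, 2543/16)
obs 13: x=-1 → posterior Inverse-Gamma(19/2, 2561/16)
obs 14: x=-1/2 → posterior Inverse-Gamma(10, 2569/16)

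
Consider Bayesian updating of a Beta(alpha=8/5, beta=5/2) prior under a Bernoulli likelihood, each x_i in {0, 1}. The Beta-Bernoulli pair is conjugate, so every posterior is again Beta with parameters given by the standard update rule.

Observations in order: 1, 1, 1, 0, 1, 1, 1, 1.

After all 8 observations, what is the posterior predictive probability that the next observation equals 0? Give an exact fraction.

35/121

obs 1: x=1 → posterior Beta(13/5, 5/2)
obs 2: x=1 → posterior Beta(18/5, 5/2)
obs 3: x=1 → posterior Beta(23/5, 5/2)
obs 4: x=0 → posterior Beta(23/5, 7/2)
obs 5: x=1 → posterior Beta(28/5, 7/2)
obs 6: x=1 → posterior Beta(33/5, 7/2)
obs 7: x=1 → posterior Beta(38/5, 7/2)
obs 8: x=1 → posterior Beta(43/5, 7/2)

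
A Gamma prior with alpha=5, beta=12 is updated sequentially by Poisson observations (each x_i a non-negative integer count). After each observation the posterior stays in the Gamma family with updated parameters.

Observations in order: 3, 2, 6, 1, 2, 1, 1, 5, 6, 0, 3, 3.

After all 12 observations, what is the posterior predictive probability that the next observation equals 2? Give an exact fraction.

obs 1: x=3 → posterior Gamma(8, 13)
obs 2: x=2 → posterior Gamma(10, 14)
obs 3: x=6 → posterior Gamma(16, 15)
obs 4: x=1 → posterior Gamma(17, 16)
obs 5: x=2 → posterior Gamma(19, 17)
obs 6: x=1 → posterior Gamma(20, 18)
obs 7: x=1 → posterior Gamma(21, 19)
obs 8: x=5 → posterior Gamma(26, 20)
obs 9: x=6 → posterior Gamma(32, 21)
obs 10: x=0 → posterior Gamma(32, 22)
obs 11: x=3 → posterior Gamma(35, 23)
obs 12: x=3 → posterior Gamma(38, 24)

20789564557378843449728864624492378559557202582140092416/82718061255302767487140869206996285356581211090087890625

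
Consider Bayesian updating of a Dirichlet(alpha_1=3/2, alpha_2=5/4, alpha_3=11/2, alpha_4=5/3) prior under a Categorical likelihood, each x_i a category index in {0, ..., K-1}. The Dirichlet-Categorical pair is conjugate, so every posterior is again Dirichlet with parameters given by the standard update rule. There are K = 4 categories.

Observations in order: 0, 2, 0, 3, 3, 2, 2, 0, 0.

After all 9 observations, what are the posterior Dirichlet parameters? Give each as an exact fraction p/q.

alpha_1=11/2, alpha_2=5/4, alpha_3=17/2, alpha_4=11/3

obs 1: x=0 → posterior Dirichlet(5/2, 5/4, 11/2, 5/3)
obs 2: x=2 → posterior Dirichlet(5/2, 5/4, 13/2, 5/3)
obs 3: x=0 → posterior Dirichlet(7/2, 5/4, 13/2, 5/3)
obs 4: x=3 → posterior Dirichlet(7/2, 5/4, 13/2, 8/3)
obs 5: x=3 → posterior Dirichlet(7/2, 5/4, 13/2, 11/3)
obs 6: x=2 → posterior Dirichlet(7/2, 5/4, 15/2, 11/3)
obs 7: x=2 → posterior Dirichlet(7/2, 5/4, 17/2, 11/3)
obs 8: x=0 → posterior Dirichlet(9/2, 5/4, 17/2, 11/3)
obs 9: x=0 → posterior Dirichlet(11/2, 5/4, 17/2, 11/3)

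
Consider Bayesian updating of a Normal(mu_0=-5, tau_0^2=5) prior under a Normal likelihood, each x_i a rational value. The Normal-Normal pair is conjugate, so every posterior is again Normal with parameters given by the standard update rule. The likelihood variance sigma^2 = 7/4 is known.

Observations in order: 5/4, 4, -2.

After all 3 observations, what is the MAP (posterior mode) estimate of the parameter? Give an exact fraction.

30/67

obs 1: x=5/4 → posterior Normal(-10/27, 35/27)
obs 2: x=4 → posterior Normal(70/47, 35/47)
obs 3: x=-2 → posterior Normal(30/67, 35/67)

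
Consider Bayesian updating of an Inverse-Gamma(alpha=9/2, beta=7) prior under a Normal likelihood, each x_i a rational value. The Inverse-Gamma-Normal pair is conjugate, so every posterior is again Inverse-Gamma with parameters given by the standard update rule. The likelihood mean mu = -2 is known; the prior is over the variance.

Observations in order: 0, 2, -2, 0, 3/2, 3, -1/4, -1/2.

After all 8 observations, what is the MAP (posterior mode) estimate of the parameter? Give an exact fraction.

1289/304

obs 1: x=0 → posterior Inverse-Gamma(5, 9)
obs 2: x=2 → posterior Inverse-Gamma(11/2, 17)
obs 3: x=-2 → posterior Inverse-Gamma(6, 17)
obs 4: x=0 → posterior Inverse-Gamma(13/2, 19)
obs 5: x=3/2 → posterior Inverse-Gamma(7, 201/8)
obs 6: x=3 → posterior Inverse-Gamma(15/2, 301/8)
obs 7: x=-1/4 → posterior Inverse-Gamma(8, 1253/32)
obs 8: x=-1/2 → posterior Inverse-Gamma(17/2, 1289/32)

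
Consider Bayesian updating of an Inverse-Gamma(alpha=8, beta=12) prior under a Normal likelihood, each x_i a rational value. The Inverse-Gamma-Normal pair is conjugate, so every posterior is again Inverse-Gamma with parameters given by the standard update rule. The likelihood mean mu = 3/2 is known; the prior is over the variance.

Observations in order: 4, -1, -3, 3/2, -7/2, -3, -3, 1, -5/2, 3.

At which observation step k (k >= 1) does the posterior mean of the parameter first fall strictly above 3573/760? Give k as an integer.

k = 6

obs 1: x=4 → posterior Inverse-Gamma(17/2, 121/8)
obs 2: x=-1 → posterior Inverse-Gamma(9, 73/4)
obs 3: x=-3 → posterior Inverse-Gamma(19/2, 227/8)
obs 4: x=3/2 → posterior Inverse-Gamma(10, 227/8)
obs 5: x=-7/2 → posterior Inverse-Gamma(21/2, 327/8)
obs 6: x=-3 → posterior Inverse-Gamma(11, 51)
obs 7: x=-3 → posterior Inverse-Gamma(23/2, 489/8)
obs 8: x=1 → posterior Inverse-Gamma(12, 245/4)
obs 9: x=-5/2 → posterior Inverse-Gamma(25/2, 277/4)
obs 10: x=3 → posterior Inverse-Gamma(13, 563/8)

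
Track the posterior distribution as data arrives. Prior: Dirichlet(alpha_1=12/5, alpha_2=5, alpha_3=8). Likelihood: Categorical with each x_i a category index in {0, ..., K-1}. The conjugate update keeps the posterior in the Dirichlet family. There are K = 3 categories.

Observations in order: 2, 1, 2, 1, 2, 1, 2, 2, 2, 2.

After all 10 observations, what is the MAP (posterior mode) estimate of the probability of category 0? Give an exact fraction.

1/16

obs 1: x=2 → posterior Dirichlet(12/5, 5, 9)
obs 2: x=1 → posterior Dirichlet(12/5, 6, 9)
obs 3: x=2 → posterior Dirichlet(12/5, 6, 10)
obs 4: x=1 → posterior Dirichlet(12/5, 7, 10)
obs 5: x=2 → posterior Dirichlet(12/5, 7, 11)
obs 6: x=1 → posterior Dirichlet(12/5, 8, 11)
obs 7: x=2 → posterior Dirichlet(12/5, 8, 12)
obs 8: x=2 → posterior Dirichlet(12/5, 8, 13)
obs 9: x=2 → posterior Dirichlet(12/5, 8, 14)
obs 10: x=2 → posterior Dirichlet(12/5, 8, 15)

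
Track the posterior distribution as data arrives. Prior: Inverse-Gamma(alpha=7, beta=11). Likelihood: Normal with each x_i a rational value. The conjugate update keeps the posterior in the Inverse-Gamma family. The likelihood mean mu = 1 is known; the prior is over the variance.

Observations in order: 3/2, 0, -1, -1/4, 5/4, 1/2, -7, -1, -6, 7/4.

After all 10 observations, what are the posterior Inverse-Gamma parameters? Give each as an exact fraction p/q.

alpha=12, beta=2347/32

obs 1: x=3/2 → posterior Inverse-Gamma(15/2, 89/8)
obs 2: x=0 → posterior Inverse-Gamma(8, 93/8)
obs 3: x=-1 → posterior Inverse-Gamma(17/2, 109/8)
obs 4: x=-1/4 → posterior Inverse-Gamma(9, 461/32)
obs 5: x=5/4 → posterior Inverse-Gamma(19/2, 231/16)
obs 6: x=1/2 → posterior Inverse-Gamma(10, 233/16)
obs 7: x=-7 → posterior Inverse-Gamma(21/2, 745/16)
obs 8: x=-1 → posterior Inverse-Gamma(11, 777/16)
obs 9: x=-6 → posterior Inverse-Gamma(23/2, 1169/16)
obs 10: x=7/4 → posterior Inverse-Gamma(12, 2347/32)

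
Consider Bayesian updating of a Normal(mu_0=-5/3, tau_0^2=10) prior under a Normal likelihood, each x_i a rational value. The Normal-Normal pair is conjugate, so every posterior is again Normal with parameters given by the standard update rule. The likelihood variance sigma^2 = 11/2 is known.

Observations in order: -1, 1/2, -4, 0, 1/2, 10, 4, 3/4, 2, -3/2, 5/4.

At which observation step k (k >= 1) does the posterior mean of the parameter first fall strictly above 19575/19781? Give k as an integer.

obs 1: x=-1 → posterior Normal(-115/93, 110/31)
obs 2: x=1/2 → posterior Normal(-5/9, 110/51)
obs 3: x=-4 → posterior Normal(-325/213, 110/71)
obs 4: x=0 → posterior Normal(-25/21, 110/91)
obs 5: x=1/2 → posterior Normal(-295/333, 110/111)
obs 6: x=10 → posterior Normal(305/393, 110/131)
obs 7: x=4 → posterior Normal(545/453, 110/151)
obs 8: x=3/4 → posterior Normal(590/513, 110/171)
obs 9: x=2 → posterior Normal(710/573, 110/191)
obs 10: x=-3/2 → posterior Normal(620/633, 110/211)
obs 11: x=5/4 → posterior Normal(695/693, 10/21)

k = 7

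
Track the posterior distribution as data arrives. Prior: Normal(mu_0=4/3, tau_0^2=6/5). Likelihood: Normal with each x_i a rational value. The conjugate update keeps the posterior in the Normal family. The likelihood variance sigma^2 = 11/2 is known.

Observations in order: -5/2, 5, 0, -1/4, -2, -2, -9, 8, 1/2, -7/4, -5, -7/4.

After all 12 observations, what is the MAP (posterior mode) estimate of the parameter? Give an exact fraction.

obs 1: x=-5/2 → posterior Normal(130/201, 66/67)
obs 2: x=5 → posterior Normal(310/237, 66/79)
obs 3: x=0 → posterior Normal(310/273, 66/91)
obs 4: x=-1/4 → posterior Normal(301/309, 66/103)
obs 5: x=-2 → posterior Normal(229/345, 66/115)
obs 6: x=-2 → posterior Normal(157/381, 66/127)
obs 7: x=-9 → posterior Normal(-167/417, 66/139)
obs 8: x=8 → posterior Normal(121/453, 66/151)
obs 9: x=1/2 → posterior Normal(139/489, 66/163)
obs 10: x=-7/4 → posterior Normal(76/525, 66/175)
obs 11: x=-5 → posterior Normal(-104/561, 6/17)
obs 12: x=-7/4 → posterior Normal(-167/597, 66/199)

-167/597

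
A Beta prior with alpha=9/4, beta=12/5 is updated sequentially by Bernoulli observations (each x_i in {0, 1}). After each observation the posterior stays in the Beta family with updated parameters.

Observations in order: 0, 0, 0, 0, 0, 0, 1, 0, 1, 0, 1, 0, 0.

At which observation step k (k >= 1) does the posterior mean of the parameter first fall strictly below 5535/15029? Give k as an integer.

obs 1: x=0 → posterior Beta(9/4, 17/5)
obs 2: x=0 → posterior Beta(9/4, 22/5)
obs 3: x=0 → posterior Beta(9/4, 27/5)
obs 4: x=0 → posterior Beta(9/4, 32/5)
obs 5: x=0 → posterior Beta(9/4, 37/5)
obs 6: x=0 → posterior Beta(9/4, 42/5)
obs 7: x=1 → posterior Beta(13/4, 42/5)
obs 8: x=0 → posterior Beta(13/4, 47/5)
obs 9: x=1 → posterior Beta(17/4, 47/5)
obs 10: x=0 → posterior Beta(17/4, 52/5)
obs 11: x=1 → posterior Beta(21/4, 52/5)
obs 12: x=0 → posterior Beta(21/4, 57/5)
obs 13: x=0 → posterior Beta(21/4, 62/5)

k = 2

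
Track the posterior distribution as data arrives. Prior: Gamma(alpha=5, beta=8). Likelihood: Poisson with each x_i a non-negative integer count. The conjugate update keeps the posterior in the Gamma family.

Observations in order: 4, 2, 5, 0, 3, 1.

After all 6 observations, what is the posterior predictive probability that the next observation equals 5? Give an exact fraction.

1185411842865435068510240768/84170560980141162872314453125

obs 1: x=4 → posterior Gamma(9, 9)
obs 2: x=2 → posterior Gamma(11, 10)
obs 3: x=5 → posterior Gamma(16, 11)
obs 4: x=0 → posterior Gamma(16, 12)
obs 5: x=3 → posterior Gamma(19, 13)
obs 6: x=1 → posterior Gamma(20, 14)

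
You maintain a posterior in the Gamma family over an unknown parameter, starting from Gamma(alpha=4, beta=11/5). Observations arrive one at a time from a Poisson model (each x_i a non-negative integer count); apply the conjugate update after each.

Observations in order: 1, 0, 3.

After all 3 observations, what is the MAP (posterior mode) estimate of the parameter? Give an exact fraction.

35/26

obs 1: x=1 → posterior Gamma(5, 16/5)
obs 2: x=0 → posterior Gamma(5, 21/5)
obs 3: x=3 → posterior Gamma(8, 26/5)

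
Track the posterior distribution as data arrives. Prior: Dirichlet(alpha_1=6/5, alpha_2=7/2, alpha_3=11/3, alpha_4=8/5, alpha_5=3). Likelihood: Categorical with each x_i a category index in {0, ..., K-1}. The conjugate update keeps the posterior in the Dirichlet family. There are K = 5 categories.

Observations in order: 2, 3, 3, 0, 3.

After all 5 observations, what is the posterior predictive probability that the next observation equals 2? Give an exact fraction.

obs 1: x=2 → posterior Dirichlet(6/5, 7/2, 14/3, 8/5, 3)
obs 2: x=3 → posterior Dirichlet(6/5, 7/2, 14/3, 13/5, 3)
obs 3: x=3 → posterior Dirichlet(6/5, 7/2, 14/3, 18/5, 3)
obs 4: x=0 → posterior Dirichlet(11/5, 7/2, 14/3, 18/5, 3)
obs 5: x=3 → posterior Dirichlet(11/5, 7/2, 14/3, 23/5, 3)

20/77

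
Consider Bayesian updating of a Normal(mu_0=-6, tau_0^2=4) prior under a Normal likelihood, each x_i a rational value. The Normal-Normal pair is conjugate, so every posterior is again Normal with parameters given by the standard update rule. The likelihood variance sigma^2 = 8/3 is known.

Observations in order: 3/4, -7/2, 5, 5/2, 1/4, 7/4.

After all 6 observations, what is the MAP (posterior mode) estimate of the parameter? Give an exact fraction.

33/80

obs 1: x=3/4 → posterior Normal(-39/20, 8/5)
obs 2: x=-7/2 → posterior Normal(-81/32, 1)
obs 3: x=5 → posterior Normal(-21/44, 8/11)
obs 4: x=5/2 → posterior Normal(9/56, 4/7)
obs 5: x=1/4 → posterior Normal(3/17, 8/17)
obs 6: x=7/4 → posterior Normal(33/80, 2/5)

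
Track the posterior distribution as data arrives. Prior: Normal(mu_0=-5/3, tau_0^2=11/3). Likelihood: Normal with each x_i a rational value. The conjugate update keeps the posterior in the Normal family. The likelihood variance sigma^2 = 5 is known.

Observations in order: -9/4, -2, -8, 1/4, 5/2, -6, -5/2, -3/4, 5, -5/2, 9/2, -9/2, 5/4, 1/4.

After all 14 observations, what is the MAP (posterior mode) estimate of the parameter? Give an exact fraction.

-749/676

obs 1: x=-9/4 → posterior Normal(-199/104, 55/26)
obs 2: x=-2 → posterior Normal(-287/148, 55/37)
obs 3: x=-8 → posterior Normal(-213/64, 55/48)
obs 4: x=1/4 → posterior Normal(-157/59, 55/59)
obs 5: x=5/2 → posterior Normal(-37/20, 11/14)
obs 6: x=-6 → posterior Normal(-391/162, 55/81)
obs 7: x=-5/2 → posterior Normal(-223/92, 55/92)
obs 8: x=-3/4 → posterior Normal(-925/412, 55/103)
obs 9: x=5 → posterior Normal(-235/152, 55/114)
obs 10: x=-5/2 → posterior Normal(-163/100, 11/25)
obs 11: x=9/2 → posterior Normal(-617/544, 55/136)
obs 12: x=-9/2 → posterior Normal(-815/588, 55/147)
obs 13: x=5/4 → posterior Normal(-95/79, 55/158)
obs 14: x=1/4 → posterior Normal(-749/676, 55/169)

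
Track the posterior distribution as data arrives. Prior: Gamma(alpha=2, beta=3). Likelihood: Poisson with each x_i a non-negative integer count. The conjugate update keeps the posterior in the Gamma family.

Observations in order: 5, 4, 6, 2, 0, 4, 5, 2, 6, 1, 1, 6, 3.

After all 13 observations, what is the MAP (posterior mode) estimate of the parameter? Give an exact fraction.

obs 1: x=5 → posterior Gamma(7, 4)
obs 2: x=4 → posterior Gamma(11, 5)
obs 3: x=6 → posterior Gamma(17, 6)
obs 4: x=2 → posterior Gamma(19, 7)
obs 5: x=0 → posterior Gamma(19, 8)
obs 6: x=4 → posterior Gamma(23, 9)
obs 7: x=5 → posterior Gamma(28, 10)
obs 8: x=2 → posterior Gamma(30, 11)
obs 9: x=6 → posterior Gamma(36, 12)
obs 10: x=1 → posterior Gamma(37, 13)
obs 11: x=1 → posterior Gamma(38, 14)
obs 12: x=6 → posterior Gamma(44, 15)
obs 13: x=3 → posterior Gamma(47, 16)

23/8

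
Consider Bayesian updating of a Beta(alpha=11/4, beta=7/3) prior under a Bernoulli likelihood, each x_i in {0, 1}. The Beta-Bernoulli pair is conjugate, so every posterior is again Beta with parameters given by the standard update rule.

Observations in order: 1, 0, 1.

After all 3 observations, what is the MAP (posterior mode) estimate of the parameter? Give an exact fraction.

obs 1: x=1 → posterior Beta(15/4, 7/3)
obs 2: x=0 → posterior Beta(15/4, 10/3)
obs 3: x=1 → posterior Beta(19/4, 10/3)

45/73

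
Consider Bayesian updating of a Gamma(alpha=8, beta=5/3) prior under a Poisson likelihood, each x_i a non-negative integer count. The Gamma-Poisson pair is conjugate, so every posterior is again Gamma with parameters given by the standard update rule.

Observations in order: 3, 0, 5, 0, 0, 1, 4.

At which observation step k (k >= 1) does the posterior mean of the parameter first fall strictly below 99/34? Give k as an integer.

obs 1: x=3 → posterior Gamma(11, 8/3)
obs 2: x=0 → posterior Gamma(11, 11/3)
obs 3: x=5 → posterior Gamma(16, 14/3)
obs 4: x=0 → posterior Gamma(16, 17/3)
obs 5: x=0 → posterior Gamma(16, 20/3)
obs 6: x=1 → posterior Gamma(17, 23/3)
obs 7: x=4 → posterior Gamma(21, 26/3)

k = 4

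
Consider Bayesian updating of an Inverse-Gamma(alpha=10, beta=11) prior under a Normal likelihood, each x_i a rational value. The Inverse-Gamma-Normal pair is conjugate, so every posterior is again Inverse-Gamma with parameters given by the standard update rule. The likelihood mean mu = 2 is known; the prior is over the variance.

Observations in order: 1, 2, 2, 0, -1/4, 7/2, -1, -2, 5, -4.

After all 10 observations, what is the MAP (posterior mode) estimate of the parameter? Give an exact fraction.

obs 1: x=1 → posterior Inverse-Gamma(21/2, 23/2)
obs 2: x=2 → posterior Inverse-Gamma(11, 23/2)
obs 3: x=2 → posterior Inverse-Gamma(23/2, 23/2)
obs 4: x=0 → posterior Inverse-Gamma(12, 27/2)
obs 5: x=-1/4 → posterior Inverse-Gamma(25/2, 513/32)
obs 6: x=7/2 → posterior Inverse-Gamma(13, 549/32)
obs 7: x=-1 → posterior Inverse-Gamma(27/2, 693/32)
obs 8: x=-2 → posterior Inverse-Gamma(14, 949/32)
obs 9: x=5 → posterior Inverse-Gamma(29/2, 1093/32)
obs 10: x=-4 → posterior Inverse-Gamma(15, 1669/32)

1669/512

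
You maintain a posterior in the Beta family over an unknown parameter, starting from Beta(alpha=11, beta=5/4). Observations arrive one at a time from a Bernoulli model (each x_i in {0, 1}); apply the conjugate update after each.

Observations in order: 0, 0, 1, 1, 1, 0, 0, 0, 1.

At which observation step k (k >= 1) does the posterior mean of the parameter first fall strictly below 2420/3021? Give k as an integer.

k = 2

obs 1: x=0 → posterior Beta(11, 9/4)
obs 2: x=0 → posterior Beta(11, 13/4)
obs 3: x=1 → posterior Beta(12, 13/4)
obs 4: x=1 → posterior Beta(13, 13/4)
obs 5: x=1 → posterior Beta(14, 13/4)
obs 6: x=0 → posterior Beta(14, 17/4)
obs 7: x=0 → posterior Beta(14, 21/4)
obs 8: x=0 → posterior Beta(14, 25/4)
obs 9: x=1 → posterior Beta(15, 25/4)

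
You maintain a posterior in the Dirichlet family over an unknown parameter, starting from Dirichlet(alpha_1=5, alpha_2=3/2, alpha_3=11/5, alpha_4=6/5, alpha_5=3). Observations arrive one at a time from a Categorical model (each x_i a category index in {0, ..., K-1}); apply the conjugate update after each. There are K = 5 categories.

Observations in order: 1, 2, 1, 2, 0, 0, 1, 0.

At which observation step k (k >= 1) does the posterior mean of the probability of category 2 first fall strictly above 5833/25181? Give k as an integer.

k = 4

obs 1: x=1 → posterior Dirichlet(5, 5/2, 11/5, 6/5, 3)
obs 2: x=2 → posterior Dirichlet(5, 5/2, 16/5, 6/5, 3)
obs 3: x=1 → posterior Dirichlet(5, 7/2, 16/5, 6/5, 3)
obs 4: x=2 → posterior Dirichlet(5, 7/2, 21/5, 6/5, 3)
obs 5: x=0 → posterior Dirichlet(6, 7/2, 21/5, 6/5, 3)
obs 6: x=0 → posterior Dirichlet(7, 7/2, 21/5, 6/5, 3)
obs 7: x=1 → posterior Dirichlet(7, 9/2, 21/5, 6/5, 3)
obs 8: x=0 → posterior Dirichlet(8, 9/2, 21/5, 6/5, 3)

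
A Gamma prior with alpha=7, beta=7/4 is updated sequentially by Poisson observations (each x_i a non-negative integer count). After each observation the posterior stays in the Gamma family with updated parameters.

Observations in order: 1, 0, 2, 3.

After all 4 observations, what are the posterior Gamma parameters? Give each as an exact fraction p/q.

obs 1: x=1 → posterior Gamma(8, 11/4)
obs 2: x=0 → posterior Gamma(8, 15/4)
obs 3: x=2 → posterior Gamma(10, 19/4)
obs 4: x=3 → posterior Gamma(13, 23/4)

alpha=13, beta=23/4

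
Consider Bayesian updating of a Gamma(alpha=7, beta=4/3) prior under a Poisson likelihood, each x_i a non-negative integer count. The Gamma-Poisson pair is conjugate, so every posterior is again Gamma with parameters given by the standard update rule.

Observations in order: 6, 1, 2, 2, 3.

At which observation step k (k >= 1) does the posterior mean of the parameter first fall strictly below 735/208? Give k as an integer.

obs 1: x=6 → posterior Gamma(13, 7/3)
obs 2: x=1 → posterior Gamma(14, 10/3)
obs 3: x=2 → posterior Gamma(16, 13/3)
obs 4: x=2 → posterior Gamma(18, 16/3)
obs 5: x=3 → posterior Gamma(21, 19/3)

k = 4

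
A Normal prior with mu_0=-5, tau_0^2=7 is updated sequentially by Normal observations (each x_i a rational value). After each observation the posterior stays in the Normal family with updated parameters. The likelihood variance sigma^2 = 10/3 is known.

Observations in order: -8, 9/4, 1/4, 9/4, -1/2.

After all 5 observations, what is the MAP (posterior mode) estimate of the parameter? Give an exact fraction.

-103/92

obs 1: x=-8 → posterior Normal(-218/31, 70/31)
obs 2: x=9/4 → posterior Normal(-683/208, 35/26)
obs 3: x=1/4 → posterior Normal(-331/146, 70/73)
obs 4: x=9/4 → posterior Normal(-473/376, 35/47)
obs 5: x=-1/2 → posterior Normal(-103/92, 14/23)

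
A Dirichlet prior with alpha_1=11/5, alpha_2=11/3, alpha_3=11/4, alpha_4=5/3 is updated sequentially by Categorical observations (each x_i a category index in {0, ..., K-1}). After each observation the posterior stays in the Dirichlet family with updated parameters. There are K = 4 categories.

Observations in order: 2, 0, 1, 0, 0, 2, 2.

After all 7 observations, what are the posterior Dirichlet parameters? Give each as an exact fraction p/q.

obs 1: x=2 → posterior Dirichlet(11/5, 11/3, 15/4, 5/3)
obs 2: x=0 → posterior Dirichlet(16/5, 11/3, 15/4, 5/3)
obs 3: x=1 → posterior Dirichlet(16/5, 14/3, 15/4, 5/3)
obs 4: x=0 → posterior Dirichlet(21/5, 14/3, 15/4, 5/3)
obs 5: x=0 → posterior Dirichlet(26/5, 14/3, 15/4, 5/3)
obs 6: x=2 → posterior Dirichlet(26/5, 14/3, 19/4, 5/3)
obs 7: x=2 → posterior Dirichlet(26/5, 14/3, 23/4, 5/3)

alpha_1=26/5, alpha_2=14/3, alpha_3=23/4, alpha_4=5/3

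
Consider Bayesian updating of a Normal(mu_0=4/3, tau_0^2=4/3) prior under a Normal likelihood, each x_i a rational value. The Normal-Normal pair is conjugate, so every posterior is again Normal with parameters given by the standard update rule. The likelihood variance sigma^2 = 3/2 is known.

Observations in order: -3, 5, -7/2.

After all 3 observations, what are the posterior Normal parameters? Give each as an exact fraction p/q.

mu_0=0, tau_0^2=4/11

obs 1: x=-3 → posterior Normal(-12/17, 12/17)
obs 2: x=5 → posterior Normal(28/25, 12/25)
obs 3: x=-7/2 → posterior Normal(0, 4/11)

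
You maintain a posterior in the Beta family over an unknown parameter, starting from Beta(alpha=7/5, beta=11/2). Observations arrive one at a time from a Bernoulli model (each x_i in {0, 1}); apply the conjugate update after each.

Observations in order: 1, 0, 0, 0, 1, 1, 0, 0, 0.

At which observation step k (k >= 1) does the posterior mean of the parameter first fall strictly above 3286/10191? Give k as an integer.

obs 1: x=1 → posterior Beta(12/5, 11/2)
obs 2: x=0 → posterior Beta(12/5, 13/2)
obs 3: x=0 → posterior Beta(12/5, 15/2)
obs 4: x=0 → posterior Beta(12/5, 17/2)
obs 5: x=1 → posterior Beta(17/5, 17/2)
obs 6: x=1 → posterior Beta(22/5, 17/2)
obs 7: x=0 → posterior Beta(22/5, 19/2)
obs 8: x=0 → posterior Beta(22/5, 21/2)
obs 9: x=0 → posterior Beta(22/5, 23/2)

k = 6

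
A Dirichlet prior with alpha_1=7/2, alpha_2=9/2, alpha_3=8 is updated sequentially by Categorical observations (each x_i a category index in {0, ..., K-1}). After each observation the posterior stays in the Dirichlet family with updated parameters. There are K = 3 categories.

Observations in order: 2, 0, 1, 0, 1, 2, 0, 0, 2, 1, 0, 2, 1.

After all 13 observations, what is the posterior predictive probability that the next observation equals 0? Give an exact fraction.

17/58

obs 1: x=2 → posterior Dirichlet(7/2, 9/2, 9)
obs 2: x=0 → posterior Dirichlet(9/2, 9/2, 9)
obs 3: x=1 → posterior Dirichlet(9/2, 11/2, 9)
obs 4: x=0 → posterior Dirichlet(11/2, 11/2, 9)
obs 5: x=1 → posterior Dirichlet(11/2, 13/2, 9)
obs 6: x=2 → posterior Dirichlet(11/2, 13/2, 10)
obs 7: x=0 → posterior Dirichlet(13/2, 13/2, 10)
obs 8: x=0 → posterior Dirichlet(15/2, 13/2, 10)
obs 9: x=2 → posterior Dirichlet(15/2, 13/2, 11)
obs 10: x=1 → posterior Dirichlet(15/2, 15/2, 11)
obs 11: x=0 → posterior Dirichlet(17/2, 15/2, 11)
obs 12: x=2 → posterior Dirichlet(17/2, 15/2, 12)
obs 13: x=1 → posterior Dirichlet(17/2, 17/2, 12)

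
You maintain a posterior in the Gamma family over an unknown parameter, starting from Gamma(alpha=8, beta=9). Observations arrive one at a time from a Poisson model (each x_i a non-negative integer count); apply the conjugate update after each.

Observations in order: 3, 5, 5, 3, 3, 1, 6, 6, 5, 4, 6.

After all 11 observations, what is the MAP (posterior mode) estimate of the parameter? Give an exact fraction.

obs 1: x=3 → posterior Gamma(11, 10)
obs 2: x=5 → posterior Gamma(16, 11)
obs 3: x=5 → posterior Gamma(21, 12)
obs 4: x=3 → posterior Gamma(24, 13)
obs 5: x=3 → posterior Gamma(27, 14)
obs 6: x=1 → posterior Gamma(28, 15)
obs 7: x=6 → posterior Gamma(34, 16)
obs 8: x=6 → posterior Gamma(40, 17)
obs 9: x=5 → posterior Gamma(45, 18)
obs 10: x=4 → posterior Gamma(49, 19)
obs 11: x=6 → posterior Gamma(55, 20)

27/10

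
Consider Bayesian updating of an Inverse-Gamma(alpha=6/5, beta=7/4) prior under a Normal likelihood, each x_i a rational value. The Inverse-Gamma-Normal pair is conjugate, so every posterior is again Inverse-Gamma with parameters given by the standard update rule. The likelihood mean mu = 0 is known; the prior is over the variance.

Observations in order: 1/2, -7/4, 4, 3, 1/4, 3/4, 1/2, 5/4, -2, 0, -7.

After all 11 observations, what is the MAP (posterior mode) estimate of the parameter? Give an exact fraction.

obs 1: x=1/2 → posterior Inverse-Gamma(17/10, 15/8)
obs 2: x=-7/4 → posterior Inverse-Gamma(11/5, 109/32)
obs 3: x=4 → posterior Inverse-Gamma(27/10, 365/32)
obs 4: x=3 → posterior Inverse-Gamma(16/5, 509/32)
obs 5: x=1/4 → posterior Inverse-Gamma(37/10, 255/16)
obs 6: x=3/4 → posterior Inverse-Gamma(21/5, 519/32)
obs 7: x=1/2 → posterior Inverse-Gamma(47/10, 523/32)
obs 8: x=5/4 → posterior Inverse-Gamma(26/5, 137/8)
obs 9: x=-2 → posterior Inverse-Gamma(57/10, 153/8)
obs 10: x=0 → posterior Inverse-Gamma(31/5, 153/8)
obs 11: x=-7 → posterior Inverse-Gamma(67/10, 349/8)

1745/308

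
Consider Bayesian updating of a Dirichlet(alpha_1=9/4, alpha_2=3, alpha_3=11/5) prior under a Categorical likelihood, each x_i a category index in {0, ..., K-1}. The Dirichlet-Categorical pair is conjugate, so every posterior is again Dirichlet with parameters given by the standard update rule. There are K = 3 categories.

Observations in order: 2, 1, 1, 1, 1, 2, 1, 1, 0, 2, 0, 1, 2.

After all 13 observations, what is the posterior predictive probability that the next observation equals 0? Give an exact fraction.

85/409

obs 1: x=2 → posterior Dirichlet(9/4, 3, 16/5)
obs 2: x=1 → posterior Dirichlet(9/4, 4, 16/5)
obs 3: x=1 → posterior Dirichlet(9/4, 5, 16/5)
obs 4: x=1 → posterior Dirichlet(9/4, 6, 16/5)
obs 5: x=1 → posterior Dirichlet(9/4, 7, 16/5)
obs 6: x=2 → posterior Dirichlet(9/4, 7, 21/5)
obs 7: x=1 → posterior Dirichlet(9/4, 8, 21/5)
obs 8: x=1 → posterior Dirichlet(9/4, 9, 21/5)
obs 9: x=0 → posterior Dirichlet(13/4, 9, 21/5)
obs 10: x=2 → posterior Dirichlet(13/4, 9, 26/5)
obs 11: x=0 → posterior Dirichlet(17/4, 9, 26/5)
obs 12: x=1 → posterior Dirichlet(17/4, 10, 26/5)
obs 13: x=2 → posterior Dirichlet(17/4, 10, 31/5)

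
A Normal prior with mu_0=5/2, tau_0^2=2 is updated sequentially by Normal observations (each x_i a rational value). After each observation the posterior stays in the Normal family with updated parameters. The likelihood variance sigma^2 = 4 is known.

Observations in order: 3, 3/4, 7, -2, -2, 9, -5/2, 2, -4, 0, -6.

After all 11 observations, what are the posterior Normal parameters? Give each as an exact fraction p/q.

mu_0=41/52, tau_0^2=4/13

obs 1: x=3 → posterior Normal(8/3, 4/3)
obs 2: x=3/4 → posterior Normal(35/16, 1)
obs 3: x=7 → posterior Normal(63/20, 4/5)
obs 4: x=-2 → posterior Normal(55/24, 2/3)
obs 5: x=-2 → posterior Normal(47/28, 4/7)
obs 6: x=9 → posterior Normal(83/32, 1/2)
obs 7: x=-5/2 → posterior Normal(73/36, 4/9)
obs 8: x=2 → posterior Normal(81/40, 2/5)
obs 9: x=-4 → posterior Normal(65/44, 4/11)
obs 10: x=0 → posterior Normal(65/48, 1/3)
obs 11: x=-6 → posterior Normal(41/52, 4/13)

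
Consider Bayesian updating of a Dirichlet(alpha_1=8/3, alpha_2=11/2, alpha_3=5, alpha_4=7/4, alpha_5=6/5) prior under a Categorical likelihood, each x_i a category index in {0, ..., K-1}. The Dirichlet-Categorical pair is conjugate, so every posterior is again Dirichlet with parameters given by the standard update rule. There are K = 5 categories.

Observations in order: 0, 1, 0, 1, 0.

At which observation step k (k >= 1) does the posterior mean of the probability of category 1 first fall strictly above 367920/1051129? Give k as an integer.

k = 2

obs 1: x=0 → posterior Dirichlet(11/3, 11/2, 5, 7/4, 6/5)
obs 2: x=1 → posterior Dirichlet(11/3, 13/2, 5, 7/4, 6/5)
obs 3: x=0 → posterior Dirichlet(14/3, 13/2, 5, 7/4, 6/5)
obs 4: x=1 → posterior Dirichlet(14/3, 15/2, 5, 7/4, 6/5)
obs 5: x=0 → posterior Dirichlet(17/3, 15/2, 5, 7/4, 6/5)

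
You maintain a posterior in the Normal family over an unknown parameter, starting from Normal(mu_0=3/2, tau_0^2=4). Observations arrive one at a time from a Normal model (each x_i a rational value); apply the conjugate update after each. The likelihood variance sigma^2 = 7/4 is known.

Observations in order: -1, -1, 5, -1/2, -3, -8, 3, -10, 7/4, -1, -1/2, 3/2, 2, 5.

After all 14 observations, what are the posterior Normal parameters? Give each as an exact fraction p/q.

mu_0=-65/154, tau_0^2=4/33

obs 1: x=-1 → posterior Normal(-11/46, 28/23)
obs 2: x=-1 → posterior Normal(-43/78, 28/39)
obs 3: x=5 → posterior Normal(117/110, 28/55)
obs 4: x=-1/2 → posterior Normal(101/142, 28/71)
obs 5: x=-3 → posterior Normal(5/174, 28/87)
obs 6: x=-8 → posterior Normal(-251/206, 28/103)
obs 7: x=3 → posterior Normal(-155/238, 4/17)
obs 8: x=-10 → posterior Normal(-95/54, 28/135)
obs 9: x=7/4 → posterior Normal(-419/302, 28/151)
obs 10: x=-1 → posterior Normal(-451/334, 28/167)
obs 11: x=-1/2 → posterior Normal(-467/366, 28/183)
obs 12: x=3/2 → posterior Normal(-419/398, 28/199)
obs 13: x=2 → posterior Normal(-71/86, 28/215)
obs 14: x=5 → posterior Normal(-65/154, 4/33)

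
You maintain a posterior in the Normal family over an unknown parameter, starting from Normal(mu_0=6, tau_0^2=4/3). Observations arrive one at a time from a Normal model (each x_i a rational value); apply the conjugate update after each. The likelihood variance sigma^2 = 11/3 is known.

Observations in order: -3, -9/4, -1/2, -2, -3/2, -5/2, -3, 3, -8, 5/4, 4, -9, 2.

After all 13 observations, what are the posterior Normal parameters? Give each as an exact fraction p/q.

obs 1: x=-3 → posterior Normal(18/5, 44/45)
obs 2: x=-9/4 → posterior Normal(45/19, 44/57)
obs 3: x=-1/2 → posterior Normal(43/23, 44/69)
obs 4: x=-2 → posterior Normal(35/27, 44/81)
obs 5: x=-3/2 → posterior Normal(29/31, 44/93)
obs 6: x=-5/2 → posterior Normal(19/35, 44/105)
obs 7: x=-3 → posterior Normal(7/39, 44/117)
obs 8: x=3 → posterior Normal(19/43, 44/129)
obs 9: x=-8 → posterior Normal(-13/47, 44/141)
obs 10: x=5/4 → posterior Normal(-8/51, 44/153)
obs 11: x=4 → posterior Normal(8/55, 4/15)
obs 12: x=-9 → posterior Normal(-28/59, 44/177)
obs 13: x=2 → posterior Normal(-20/63, 44/189)

mu_0=-20/63, tau_0^2=44/189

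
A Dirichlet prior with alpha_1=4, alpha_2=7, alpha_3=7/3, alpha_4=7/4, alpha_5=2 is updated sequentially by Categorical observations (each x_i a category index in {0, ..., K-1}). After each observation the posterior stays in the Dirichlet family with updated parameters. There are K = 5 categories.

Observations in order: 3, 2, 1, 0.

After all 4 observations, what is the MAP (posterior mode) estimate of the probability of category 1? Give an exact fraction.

obs 1: x=3 → posterior Dirichlet(4, 7, 7/3, 11/4, 2)
obs 2: x=2 → posterior Dirichlet(4, 7, 10/3, 11/4, 2)
obs 3: x=1 → posterior Dirichlet(4, 8, 10/3, 11/4, 2)
obs 4: x=0 → posterior Dirichlet(5, 8, 10/3, 11/4, 2)

84/193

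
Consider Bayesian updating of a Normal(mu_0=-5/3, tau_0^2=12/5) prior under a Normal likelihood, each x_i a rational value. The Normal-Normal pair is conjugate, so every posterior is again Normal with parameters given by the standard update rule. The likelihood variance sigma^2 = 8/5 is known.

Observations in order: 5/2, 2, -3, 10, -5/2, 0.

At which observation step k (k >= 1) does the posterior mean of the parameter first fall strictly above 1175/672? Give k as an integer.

obs 1: x=5/2 → posterior Normal(5/6, 24/25)
obs 2: x=2 → posterior Normal(61/48, 3/5)
obs 3: x=-3 → posterior Normal(7/66, 24/55)
obs 4: x=10 → posterior Normal(187/84, 12/35)
obs 5: x=-5/2 → posterior Normal(71/51, 24/85)
obs 6: x=0 → posterior Normal(71/60, 6/25)

k = 4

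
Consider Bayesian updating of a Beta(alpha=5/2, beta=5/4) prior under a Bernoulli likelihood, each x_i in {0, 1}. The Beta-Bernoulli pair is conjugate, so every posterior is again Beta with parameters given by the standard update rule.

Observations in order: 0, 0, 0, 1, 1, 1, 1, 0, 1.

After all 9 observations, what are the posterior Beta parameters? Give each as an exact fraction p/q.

alpha=15/2, beta=21/4

obs 1: x=0 → posterior Beta(5/2, 9/4)
obs 2: x=0 → posterior Beta(5/2, 13/4)
obs 3: x=0 → posterior Beta(5/2, 17/4)
obs 4: x=1 → posterior Beta(7/2, 17/4)
obs 5: x=1 → posterior Beta(9/2, 17/4)
obs 6: x=1 → posterior Beta(11/2, 17/4)
obs 7: x=1 → posterior Beta(13/2, 17/4)
obs 8: x=0 → posterior Beta(13/2, 21/4)
obs 9: x=1 → posterior Beta(15/2, 21/4)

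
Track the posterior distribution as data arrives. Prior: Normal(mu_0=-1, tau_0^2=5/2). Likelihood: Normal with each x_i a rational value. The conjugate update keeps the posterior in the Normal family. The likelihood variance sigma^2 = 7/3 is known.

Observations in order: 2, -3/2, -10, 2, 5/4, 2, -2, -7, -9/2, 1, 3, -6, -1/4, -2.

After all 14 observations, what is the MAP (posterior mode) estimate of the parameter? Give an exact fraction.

obs 1: x=2 → posterior Normal(16/29, 35/29)
obs 2: x=-3/2 → posterior Normal(-13/88, 35/44)
obs 3: x=-10 → posterior Normal(-313/118, 35/59)
obs 4: x=2 → posterior Normal(-253/148, 35/74)
obs 5: x=5/4 → posterior Normal(-431/356, 35/89)
obs 6: x=2 → posterior Normal(-311/416, 35/104)
obs 7: x=-2 → posterior Normal(-431/476, 5/17)
obs 8: x=-7 → posterior Normal(-851/536, 35/134)
obs 9: x=-9/2 → posterior Normal(-1121/596, 35/149)
obs 10: x=1 → posterior Normal(-1061/656, 35/164)
obs 11: x=3 → posterior Normal(-881/716, 35/179)
obs 12: x=-6 → posterior Normal(-1241/776, 35/194)
obs 13: x=-1/4 → posterior Normal(-314/209, 35/209)
obs 14: x=-2 → posterior Normal(-43/28, 5/32)

-43/28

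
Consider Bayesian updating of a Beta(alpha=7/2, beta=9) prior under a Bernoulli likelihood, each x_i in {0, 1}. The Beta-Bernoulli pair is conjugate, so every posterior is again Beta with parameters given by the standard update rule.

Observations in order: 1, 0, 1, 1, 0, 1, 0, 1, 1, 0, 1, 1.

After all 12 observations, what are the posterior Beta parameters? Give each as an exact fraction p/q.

alpha=23/2, beta=13

obs 1: x=1 → posterior Beta(9/2, 9)
obs 2: x=0 → posterior Beta(9/2, 10)
obs 3: x=1 → posterior Beta(11/2, 10)
obs 4: x=1 → posterior Beta(13/2, 10)
obs 5: x=0 → posterior Beta(13/2, 11)
obs 6: x=1 → posterior Beta(15/2, 11)
obs 7: x=0 → posterior Beta(15/2, 12)
obs 8: x=1 → posterior Beta(17/2, 12)
obs 9: x=1 → posterior Beta(19/2, 12)
obs 10: x=0 → posterior Beta(19/2, 13)
obs 11: x=1 → posterior Beta(21/2, 13)
obs 12: x=1 → posterior Beta(23/2, 13)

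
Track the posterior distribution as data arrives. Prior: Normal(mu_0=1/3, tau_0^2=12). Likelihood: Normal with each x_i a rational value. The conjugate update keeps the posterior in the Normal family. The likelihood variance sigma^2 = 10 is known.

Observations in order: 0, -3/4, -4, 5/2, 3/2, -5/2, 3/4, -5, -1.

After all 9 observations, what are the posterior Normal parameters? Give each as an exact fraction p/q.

mu_0=-148/177, tau_0^2=60/59

obs 1: x=0 → posterior Normal(5/33, 60/11)
obs 2: x=-3/4 → posterior Normal(-1/6, 60/17)
obs 3: x=-4 → posterior Normal(-7/6, 60/23)
obs 4: x=5/2 → posterior Normal(-71/174, 60/29)
obs 5: x=3/2 → posterior Normal(-17/210, 12/7)
obs 6: x=-5/2 → posterior Normal(-107/246, 60/41)
obs 7: x=3/4 → posterior Normal(-40/141, 60/47)
obs 8: x=-5 → posterior Normal(-130/159, 60/53)
obs 9: x=-1 → posterior Normal(-148/177, 60/59)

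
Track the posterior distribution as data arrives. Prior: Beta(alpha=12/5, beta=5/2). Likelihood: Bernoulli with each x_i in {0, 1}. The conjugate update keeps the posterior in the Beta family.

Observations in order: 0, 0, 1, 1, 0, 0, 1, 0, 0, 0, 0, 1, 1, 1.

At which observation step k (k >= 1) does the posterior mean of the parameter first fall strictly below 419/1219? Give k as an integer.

k = 11

obs 1: x=0 → posterior Beta(12/5, 7/2)
obs 2: x=0 → posterior Beta(12/5, 9/2)
obs 3: x=1 → posterior Beta(17/5, 9/2)
obs 4: x=1 → posterior Beta(22/5, 9/2)
obs 5: x=0 → posterior Beta(22/5, 11/2)
obs 6: x=0 → posterior Beta(22/5, 13/2)
obs 7: x=1 → posterior Beta(27/5, 13/2)
obs 8: x=0 → posterior Beta(27/5, 15/2)
obs 9: x=0 → posterior Beta(27/5, 17/2)
obs 10: x=0 → posterior Beta(27/5, 19/2)
obs 11: x=0 → posterior Beta(27/5, 21/2)
obs 12: x=1 → posterior Beta(32/5, 21/2)
obs 13: x=1 → posterior Beta(37/5, 21/2)
obs 14: x=1 → posterior Beta(42/5, 21/2)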